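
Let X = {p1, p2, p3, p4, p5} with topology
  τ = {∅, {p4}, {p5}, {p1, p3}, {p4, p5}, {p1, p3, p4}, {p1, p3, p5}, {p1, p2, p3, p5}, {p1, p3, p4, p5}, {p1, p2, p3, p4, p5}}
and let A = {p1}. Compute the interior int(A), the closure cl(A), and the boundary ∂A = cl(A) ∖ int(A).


int(A) = ∅, cl(A) = {p1, p2, p3}, ∂A = {p1, p2, p3}.

Closed sets in (X, τ) are complements of opens:
  closed(X, τ) = {∅, {p2}, {p4}, {p2, p4}, {p2, p5}, {p1, p2, p3}, {p2, p4, p5}, {p1, p2, p3, p4}, {p1, p2, p3, p5}, {p1, p2, p3, p4, p5}}.
int(A) = ⋃ {U ∈ τ : U ⊆ A}. Opens contained in A: ∅.
Taking the union of these: int(A) = ∅.
cl(A) = ⋂ {C closed : A ⊆ C}. Closed sets containing A: {p1, p2, p3}, {p1, p2, p3, p4}, {p1, p2, p3, p5}, {p1, p2, p3, p4, p5}.
Intersecting these: cl(A) = {p1, p2, p3}.
∂A = cl(A) ∖ int(A) = {p1, p2, p3} ∖ ∅ = {p1, p2, p3}.


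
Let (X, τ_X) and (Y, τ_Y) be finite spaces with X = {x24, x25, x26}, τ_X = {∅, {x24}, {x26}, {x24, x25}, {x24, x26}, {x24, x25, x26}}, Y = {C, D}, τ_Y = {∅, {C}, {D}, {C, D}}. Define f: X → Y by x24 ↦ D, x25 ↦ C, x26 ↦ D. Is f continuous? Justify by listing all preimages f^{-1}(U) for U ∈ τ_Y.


f is NOT continuous.

Compute f^{-1}(U) for each U ∈ τ_Y:
  U = ∅: f^{-1}(U) = ∅ ∈ τ_X ✓.
  U = {C}: f^{-1}(U) = {x25} ∉ τ_X ✗.
  U = {D}: f^{-1}(U) = {x24, x26} ∈ τ_X ✓.
  U = {C, D}: f^{-1}(U) = {x24, x25, x26} ∈ τ_X ✓.
Found U = {C} with f^{-1}(U) = {x25} not in τ_X. Therefore f is NOT continuous.


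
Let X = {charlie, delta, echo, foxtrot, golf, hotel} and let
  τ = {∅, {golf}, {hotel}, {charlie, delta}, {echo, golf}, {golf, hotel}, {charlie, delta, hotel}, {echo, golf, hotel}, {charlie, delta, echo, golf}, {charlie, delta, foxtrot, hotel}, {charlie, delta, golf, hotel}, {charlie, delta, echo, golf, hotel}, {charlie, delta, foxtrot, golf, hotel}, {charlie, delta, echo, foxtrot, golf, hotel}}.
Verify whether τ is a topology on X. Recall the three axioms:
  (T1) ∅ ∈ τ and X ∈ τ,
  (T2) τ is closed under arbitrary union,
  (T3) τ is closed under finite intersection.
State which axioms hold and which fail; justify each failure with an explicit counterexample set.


τ is NOT a topology on X.

Axiom (T1): ∅ ∈ τ? Yes; X ∈ τ? Yes.
Axiom (T2/T3): check pairwise unions and intersections of members of τ.
Counterexample for (T2): {golf} ∪ {charlie, delta} = {charlie, delta, golf} ∉ τ. Therefore τ is NOT a topology.


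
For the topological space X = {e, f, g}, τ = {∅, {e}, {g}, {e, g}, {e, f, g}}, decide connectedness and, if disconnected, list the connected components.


(X, τ) is connected.

Find clopen sets (U ∈ τ with X ∖ U ∈ τ):
  U = ∅, X ∖ U = {e, f, g} — both open, so U is clopen.
  U = {e, f, g}, X ∖ U = ∅ — both open, so U is clopen.
Only trivial clopens (∅ and X) exist, so (X, τ) is connected.
Compute connected components by grouping points that agree on all clopens:
  component: {e, f, g}


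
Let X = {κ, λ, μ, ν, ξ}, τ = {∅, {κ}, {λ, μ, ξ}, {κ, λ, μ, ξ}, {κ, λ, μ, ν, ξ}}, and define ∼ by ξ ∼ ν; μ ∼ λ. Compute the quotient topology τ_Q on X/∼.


X/∼ = {[κ], [λ=μ], [ν=ξ]}; |τ_Q| = 3.

Equivalence classes: [κ], [λ=μ], [ν=ξ].
Quotient map π: X → X/∼ sends κ ↦ [κ], λ ↦ [λ=μ], μ ↦ [λ=μ], ν ↦ [ν=ξ], ξ ↦ [ν=ξ].
For each subset V ⊆ X/∼, compute π^{-1}(V) ⊆ X and check whether π^{-1}(V) ∈ τ. V is open in τ_Q iff π^{-1}(V) ∈ τ.
  V = {}: π^{-1}(V) = ∅ ∈ τ ✓.
  V = {[κ]}: π^{-1}(V) = {κ} ∈ τ ✓.
  V = {[λ=μ]}: π^{-1}(V) = {λ, μ} ∉ τ ✗.
  V = {[κ], [λ=μ]}: π^{-1}(V) = {κ, λ, μ} ∉ τ ✗.
  V = {[ν=ξ]}: π^{-1}(V) = {ν, ξ} ∉ τ ✗.
  V = {[κ], [ν=ξ]}: π^{-1}(V) = {κ, ν, ξ} ∉ τ ✗.
  V = {[λ=μ], [ν=ξ]}: π^{-1}(V) = {λ, μ, ν, ξ} ∉ τ ✗.
  V = {[κ], [λ=μ], [ν=ξ]}: π^{-1}(V) = {κ, λ, μ, ν, ξ} ∈ τ ✓.
Open sets in the quotient: τ_Q = {{}, {[κ]}, {[κ], [λ=μ], [ν=ξ]}} (3 elements).


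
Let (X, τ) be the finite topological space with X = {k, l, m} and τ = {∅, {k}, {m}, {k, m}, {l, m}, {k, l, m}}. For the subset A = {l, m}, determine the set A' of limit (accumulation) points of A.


A' = {l}

For each x ∈ X, list the open sets U ∈ τ with x ∈ U, then check whether U ∩ (A ∖ {x}) ≠ ∅ for every such U.
  x = k: open {k} ∋ x has {k} ∩ (A ∖ {k}) = ∅, so x is NOT a limit point.
  x = l: opens ∋ x are {l, m}, {k, l, m}; each meets A ∖ {l}, so x IS a limit point.
  x = m: open {m} ∋ x has {m} ∩ (A ∖ {m}) = ∅, so x is NOT a limit point.
Collecting: A' = {l}.


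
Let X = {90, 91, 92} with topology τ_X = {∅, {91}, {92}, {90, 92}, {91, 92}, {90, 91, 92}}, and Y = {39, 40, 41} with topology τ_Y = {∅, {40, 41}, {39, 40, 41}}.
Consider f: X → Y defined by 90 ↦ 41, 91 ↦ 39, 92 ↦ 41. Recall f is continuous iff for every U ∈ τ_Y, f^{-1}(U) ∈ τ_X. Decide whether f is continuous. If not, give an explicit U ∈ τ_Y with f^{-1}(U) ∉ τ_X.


f IS continuous.

Compute f^{-1}(U) for each U ∈ τ_Y:
  U = ∅: f^{-1}(U) = ∅ ∈ τ_X ✓.
  U = {40, 41}: f^{-1}(U) = {90, 92} ∈ τ_X ✓.
  U = {39, 40, 41}: f^{-1}(U) = {90, 91, 92} ∈ τ_X ✓.
Every preimage lies in τ_X, so f IS continuous.


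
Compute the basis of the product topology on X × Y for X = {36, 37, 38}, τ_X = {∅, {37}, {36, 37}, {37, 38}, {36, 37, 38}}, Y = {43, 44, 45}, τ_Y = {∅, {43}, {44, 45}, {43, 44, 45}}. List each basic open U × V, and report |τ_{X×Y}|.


Basis B = {∅ × ∅, {37} × {43}, {36, 37} × {43}, {37, 38} × {43}, {37} × {44, 45}, {36, 37, 38} × {43}, {37} × {43, 44, 45}, {36, 37} × {44, 45}, {37, 38} × {44, 45}, {36, 37} × {43, 44, 45}, {36, 37, 38} × {44, 45}, {37, 38} × {43, 44, 45}, {36, 37, 38} × {43, 44, 45}}; |τ_{X×Y}| = 25.

Enumerate products U × V with U ∈ τ_X, V ∈ τ_Y (deduplicated):
  ∅ × ∅ = {} (∅)
  {37} × {43} = {(37,43)}
  {36, 37} × {43} = {(36,43), (37,43)}
  {37, 38} × {43} = {(37,43), (38,43)}
  {37} × {44, 45} = {(37,44), (37,45)}
  {36, 37, 38} × {43} = {(36,43), (37,43), (38,43)}
  {37} × {43, 44, 45} = {(37,43), (37,44), (37,45)}
  {36, 37} × {44, 45} = {(36,44), (36,45), (37,44), (37,45)}
  {37, 38} × {44, 45} = {(37,44), (37,45), (38,44), (38,45)}
  {36, 37} × {43, 44, 45} = {(36,43), (36,44), (36,45), (37,43), (37,44), (37,45)}
  {36, 37, 38} × {44, 45} = {(36,44), (36,45), (37,44), (37,45), (38,44), (38,45)}
  {37, 38} × {43, 44, 45} = {(37,43), (37,44), (37,45), (38,43), (38,44), (38,45)}
  {36, 37, 38} × {43, 44, 45} = {(36,43), (36,44), (36,45), (37,43), (37,44), (37,45), (38,43), (38,44), (38,45)}
These 13 distinct sets form the basis B.
Close under arbitrary unions to get τ_{X×Y}; counting gives |τ_{X×Y}| = 25.


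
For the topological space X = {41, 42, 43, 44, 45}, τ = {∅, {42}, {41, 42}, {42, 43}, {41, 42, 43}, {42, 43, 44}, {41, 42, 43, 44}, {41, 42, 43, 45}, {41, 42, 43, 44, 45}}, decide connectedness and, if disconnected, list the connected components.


(X, τ) is connected.

Find clopen sets (U ∈ τ with X ∖ U ∈ τ):
  U = ∅, X ∖ U = {41, 42, 43, 44, 45} — both open, so U is clopen.
  U = {41, 42, 43, 44, 45}, X ∖ U = ∅ — both open, so U is clopen.
Only trivial clopens (∅ and X) exist, so (X, τ) is connected.
Compute connected components by grouping points that agree on all clopens:
  component: {41, 42, 43, 44, 45}


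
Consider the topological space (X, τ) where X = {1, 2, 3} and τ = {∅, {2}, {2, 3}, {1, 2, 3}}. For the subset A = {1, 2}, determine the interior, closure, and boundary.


int(A) = {2}, cl(A) = {1, 2, 3}, ∂A = {1, 3}.

Closed sets in (X, τ) are complements of opens:
  closed(X, τ) = {∅, {1}, {1, 3}, {1, 2, 3}}.
int(A) = ⋃ {U ∈ τ : U ⊆ A}. Opens contained in A: ∅, {2}.
Taking the union of these: int(A) = {2}.
cl(A) = ⋂ {C closed : A ⊆ C}. Closed sets containing A: {1, 2, 3}.
Intersecting these: cl(A) = {1, 2, 3}.
∂A = cl(A) ∖ int(A) = {1, 2, 3} ∖ {2} = {1, 3}.


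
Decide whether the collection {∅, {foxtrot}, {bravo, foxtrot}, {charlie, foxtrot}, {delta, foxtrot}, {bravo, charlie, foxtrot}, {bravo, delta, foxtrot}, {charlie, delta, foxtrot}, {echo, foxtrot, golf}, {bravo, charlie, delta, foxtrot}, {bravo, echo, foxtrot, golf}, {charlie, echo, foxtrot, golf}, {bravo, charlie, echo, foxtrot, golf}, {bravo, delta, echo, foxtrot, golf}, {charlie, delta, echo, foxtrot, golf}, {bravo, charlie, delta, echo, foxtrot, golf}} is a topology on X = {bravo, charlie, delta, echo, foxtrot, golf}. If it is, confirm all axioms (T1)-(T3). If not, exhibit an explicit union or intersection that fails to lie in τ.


τ is NOT a topology on X.

Axiom (T1): ∅ ∈ τ? Yes; X ∈ τ? Yes.
Axiom (T2/T3): check pairwise unions and intersections of members of τ.
Counterexample for (T2): {delta, foxtrot} ∪ {echo, foxtrot, golf} = {delta, echo, foxtrot, golf} ∉ τ. Therefore τ is NOT a topology.


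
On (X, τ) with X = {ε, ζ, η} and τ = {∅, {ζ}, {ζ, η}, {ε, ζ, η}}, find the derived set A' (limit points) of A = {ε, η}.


A' = {ε}

For each x ∈ X, list the open sets U ∈ τ with x ∈ U, then check whether U ∩ (A ∖ {x}) ≠ ∅ for every such U.
  x = ε: opens ∋ x are {ε, ζ, η}; each meets A ∖ {ε}, so x IS a limit point.
  x = ζ: open {ζ} ∋ x has {ζ} ∩ (A ∖ {ζ}) = ∅, so x is NOT a limit point.
  x = η: open {ζ, η} ∋ x has {ζ, η} ∩ (A ∖ {η}) = ∅, so x is NOT a limit point.
Collecting: A' = {ε}.


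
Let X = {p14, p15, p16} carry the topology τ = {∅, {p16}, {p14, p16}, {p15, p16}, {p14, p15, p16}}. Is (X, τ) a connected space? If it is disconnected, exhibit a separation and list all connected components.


(X, τ) is connected.

Find clopen sets (U ∈ τ with X ∖ U ∈ τ):
  U = ∅, X ∖ U = {p14, p15, p16} — both open, so U is clopen.
  U = {p14, p15, p16}, X ∖ U = ∅ — both open, so U is clopen.
Only trivial clopens (∅ and X) exist, so (X, τ) is connected.
Compute connected components by grouping points that agree on all clopens:
  component: {p14, p15, p16}


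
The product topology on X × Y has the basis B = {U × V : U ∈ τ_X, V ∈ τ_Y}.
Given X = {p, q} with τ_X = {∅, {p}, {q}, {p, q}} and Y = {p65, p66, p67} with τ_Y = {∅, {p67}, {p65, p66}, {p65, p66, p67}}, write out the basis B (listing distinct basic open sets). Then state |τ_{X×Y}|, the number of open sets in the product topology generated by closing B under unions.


Basis B = {∅ × ∅, {p} × {p67}, {q} × {p67}, {p} × {p65, p66}, {p, q} × {p67}, {q} × {p65, p66}, {p} × {p65, p66, p67}, {q} × {p65, p66, p67}, {p, q} × {p65, p66}, {p, q} × {p65, p66, p67}}; |τ_{X×Y}| = 16.

Enumerate products U × V with U ∈ τ_X, V ∈ τ_Y (deduplicated):
  ∅ × ∅ = {} (∅)
  {p} × {p67} = {(p,p67)}
  {q} × {p67} = {(q,p67)}
  {p} × {p65, p66} = {(p,p65), (p,p66)}
  {p, q} × {p67} = {(p,p67), (q,p67)}
  {q} × {p65, p66} = {(q,p65), (q,p66)}
  {p} × {p65, p66, p67} = {(p,p65), (p,p66), (p,p67)}
  {q} × {p65, p66, p67} = {(q,p65), (q,p66), (q,p67)}
  {p, q} × {p65, p66} = {(p,p65), (p,p66), (q,p65), (q,p66)}
  {p, q} × {p65, p66, p67} = {(p,p65), (p,p66), (p,p67), (q,p65), (q,p66), (q,p67)}
These 10 distinct sets form the basis B.
Close under arbitrary unions to get τ_{X×Y}; counting gives |τ_{X×Y}| = 16.


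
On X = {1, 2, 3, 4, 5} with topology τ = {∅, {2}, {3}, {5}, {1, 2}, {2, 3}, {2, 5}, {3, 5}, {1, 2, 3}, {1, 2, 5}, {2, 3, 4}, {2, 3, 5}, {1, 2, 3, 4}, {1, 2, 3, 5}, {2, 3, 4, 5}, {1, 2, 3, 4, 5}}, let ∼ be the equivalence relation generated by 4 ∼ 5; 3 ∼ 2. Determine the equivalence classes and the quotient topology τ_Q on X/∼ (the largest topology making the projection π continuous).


X/∼ = {[1], [2=3], [4=5]}; |τ_Q| = 5.

Equivalence classes: [1], [2=3], [4=5].
Quotient map π: X → X/∼ sends 1 ↦ [1], 2 ↦ [2=3], 3 ↦ [2=3], 4 ↦ [4=5], 5 ↦ [4=5].
For each subset V ⊆ X/∼, compute π^{-1}(V) ⊆ X and check whether π^{-1}(V) ∈ τ. V is open in τ_Q iff π^{-1}(V) ∈ τ.
  V = {}: π^{-1}(V) = ∅ ∈ τ ✓.
  V = {[1]}: π^{-1}(V) = {1} ∉ τ ✗.
  V = {[2=3]}: π^{-1}(V) = {2, 3} ∈ τ ✓.
  V = {[1], [2=3]}: π^{-1}(V) = {1, 2, 3} ∈ τ ✓.
  V = {[4=5]}: π^{-1}(V) = {4, 5} ∉ τ ✗.
  V = {[1], [4=5]}: π^{-1}(V) = {1, 4, 5} ∉ τ ✗.
  V = {[2=3], [4=5]}: π^{-1}(V) = {2, 3, 4, 5} ∈ τ ✓.
  V = {[1], [2=3], [4=5]}: π^{-1}(V) = {1, 2, 3, 4, 5} ∈ τ ✓.
Open sets in the quotient: τ_Q = {{}, {[2=3]}, {[1], [2=3]}, {[2=3], [4=5]}, {[1], [2=3], [4=5]}} (5 elements).


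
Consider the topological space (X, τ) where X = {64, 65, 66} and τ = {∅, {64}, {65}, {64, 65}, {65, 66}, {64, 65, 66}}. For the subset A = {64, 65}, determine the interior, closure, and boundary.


int(A) = {64, 65}, cl(A) = {64, 65, 66}, ∂A = {66}.

Closed sets in (X, τ) are complements of opens:
  closed(X, τ) = {∅, {64}, {66}, {64, 66}, {65, 66}, {64, 65, 66}}.
int(A) = ⋃ {U ∈ τ : U ⊆ A}. Opens contained in A: ∅, {64}, {65}, {64, 65}.
Taking the union of these: int(A) = {64, 65}.
cl(A) = ⋂ {C closed : A ⊆ C}. Closed sets containing A: {64, 65, 66}.
Intersecting these: cl(A) = {64, 65, 66}.
∂A = cl(A) ∖ int(A) = {64, 65, 66} ∖ {64, 65} = {66}.


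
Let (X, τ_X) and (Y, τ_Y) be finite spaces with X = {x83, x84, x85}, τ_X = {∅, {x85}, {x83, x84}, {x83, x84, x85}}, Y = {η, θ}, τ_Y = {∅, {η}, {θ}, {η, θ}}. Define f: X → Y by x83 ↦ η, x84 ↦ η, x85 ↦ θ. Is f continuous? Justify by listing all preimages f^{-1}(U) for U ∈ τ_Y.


f IS continuous.

Compute f^{-1}(U) for each U ∈ τ_Y:
  U = ∅: f^{-1}(U) = ∅ ∈ τ_X ✓.
  U = {η}: f^{-1}(U) = {x83, x84} ∈ τ_X ✓.
  U = {θ}: f^{-1}(U) = {x85} ∈ τ_X ✓.
  U = {η, θ}: f^{-1}(U) = {x83, x84, x85} ∈ τ_X ✓.
Every preimage lies in τ_X, so f IS continuous.


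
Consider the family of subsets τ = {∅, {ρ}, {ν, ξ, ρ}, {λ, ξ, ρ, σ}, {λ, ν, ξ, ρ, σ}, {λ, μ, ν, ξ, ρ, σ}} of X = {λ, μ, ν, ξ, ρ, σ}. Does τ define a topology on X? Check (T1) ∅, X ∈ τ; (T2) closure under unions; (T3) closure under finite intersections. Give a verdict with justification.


τ is NOT a topology on X.

Axiom (T1): ∅ ∈ τ? Yes; X ∈ τ? Yes.
Axiom (T2/T3): check pairwise unions and intersections of members of τ.
Counterexample for (T3): {ν, ξ, ρ} ∩ {λ, ξ, ρ, σ} = {ξ, ρ} ∉ τ. Therefore τ is NOT a topology.


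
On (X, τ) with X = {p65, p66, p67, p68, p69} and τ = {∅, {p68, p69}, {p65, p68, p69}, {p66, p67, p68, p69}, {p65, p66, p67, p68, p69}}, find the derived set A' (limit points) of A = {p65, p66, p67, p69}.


A' = {p65, p66, p67, p68}

For each x ∈ X, list the open sets U ∈ τ with x ∈ U, then check whether U ∩ (A ∖ {x}) ≠ ∅ for every such U.
  x = p65: opens ∋ x are {p65, p68, p69}, {p65, p66, p67, p68, p69}; each meets A ∖ {p65}, so x IS a limit point.
  x = p66: opens ∋ x are {p66, p67, p68, p69}, {p65, p66, p67, p68, p69}; each meets A ∖ {p66}, so x IS a limit point.
  x = p67: opens ∋ x are {p66, p67, p68, p69}, {p65, p66, p67, p68, p69}; each meets A ∖ {p67}, so x IS a limit point.
  x = p68: opens ∋ x are {p68, p69}, {p65, p68, p69}, {p66, p67, p68, p69}, {p65, p66, p67, p68, p69}; each meets A ∖ {p68}, so x IS a limit point.
  x = p69: open {p68, p69} ∋ x has {p68, p69} ∩ (A ∖ {p69}) = ∅, so x is NOT a limit point.
Collecting: A' = {p65, p66, p67, p68}.


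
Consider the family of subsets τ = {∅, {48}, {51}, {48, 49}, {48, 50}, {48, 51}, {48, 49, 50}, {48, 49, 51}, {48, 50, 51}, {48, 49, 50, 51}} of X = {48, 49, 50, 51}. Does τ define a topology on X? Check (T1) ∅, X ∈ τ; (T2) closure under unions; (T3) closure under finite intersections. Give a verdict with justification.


τ IS a topology on X.

Axiom (T1): ∅ ∈ τ? Yes; X ∈ τ? Yes.
Axiom (T2/T3): check pairwise unions and intersections of members of τ.
All pairwise intersections and unions checked — each lies in τ. Therefore τ satisfies (T1), (T2), (T3): it IS a topology on X.


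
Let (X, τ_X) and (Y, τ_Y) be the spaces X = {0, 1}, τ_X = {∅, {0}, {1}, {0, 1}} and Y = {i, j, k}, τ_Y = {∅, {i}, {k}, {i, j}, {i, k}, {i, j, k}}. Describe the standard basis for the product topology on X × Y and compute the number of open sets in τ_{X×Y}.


Basis B = {∅ × ∅, {0} × {i}, {0} × {k}, {1} × {i}, {1} × {k}, {0} × {i, j}, {0} × {i, k}, {0, 1} × {i}, {0, 1} × {k}, {1} × {i, j}, {1} × {i, k}, {0} × {i, j, k}, {1} × {i, j, k}, {0, 1} × {i, j}, {0, 1} × {i, k}, {0, 1} × {i, j, k}}; |τ_{X×Y}| = 36.

Enumerate products U × V with U ∈ τ_X, V ∈ τ_Y (deduplicated):
  ∅ × ∅ = {} (∅)
  {0} × {i} = {(0,i)}
  {0} × {k} = {(0,k)}
  {1} × {i} = {(1,i)}
  {1} × {k} = {(1,k)}
  {0} × {i, j} = {(0,i), (0,j)}
  {0} × {i, k} = {(0,i), (0,k)}
  {0, 1} × {i} = {(0,i), (1,i)}
  {0, 1} × {k} = {(0,k), (1,k)}
  {1} × {i, j} = {(1,i), (1,j)}
  {1} × {i, k} = {(1,i), (1,k)}
  {0} × {i, j, k} = {(0,i), (0,j), (0,k)}
  {1} × {i, j, k} = {(1,i), (1,j), (1,k)}
  {0, 1} × {i, j} = {(0,i), (0,j), (1,i), (1,j)}
  {0, 1} × {i, k} = {(0,i), (0,k), (1,i), (1,k)}
  {0, 1} × {i, j, k} = {(0,i), (0,j), (0,k), (1,i), (1,j), (1,k)}
These 16 distinct sets form the basis B.
Close under arbitrary unions to get τ_{X×Y}; counting gives |τ_{X×Y}| = 36.


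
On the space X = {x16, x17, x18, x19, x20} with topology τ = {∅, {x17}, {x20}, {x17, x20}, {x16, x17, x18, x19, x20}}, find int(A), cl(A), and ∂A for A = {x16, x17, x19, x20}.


int(A) = {x17, x20}, cl(A) = {x16, x17, x18, x19, x20}, ∂A = {x16, x18, x19}.

Closed sets in (X, τ) are complements of opens:
  closed(X, τ) = {∅, {x16, x18, x19}, {x16, x17, x18, x19}, {x16, x18, x19, x20}, {x16, x17, x18, x19, x20}}.
int(A) = ⋃ {U ∈ τ : U ⊆ A}. Opens contained in A: ∅, {x17}, {x20}, {x17, x20}.
Taking the union of these: int(A) = {x17, x20}.
cl(A) = ⋂ {C closed : A ⊆ C}. Closed sets containing A: {x16, x17, x18, x19, x20}.
Intersecting these: cl(A) = {x16, x17, x18, x19, x20}.
∂A = cl(A) ∖ int(A) = {x16, x17, x18, x19, x20} ∖ {x17, x20} = {x16, x18, x19}.


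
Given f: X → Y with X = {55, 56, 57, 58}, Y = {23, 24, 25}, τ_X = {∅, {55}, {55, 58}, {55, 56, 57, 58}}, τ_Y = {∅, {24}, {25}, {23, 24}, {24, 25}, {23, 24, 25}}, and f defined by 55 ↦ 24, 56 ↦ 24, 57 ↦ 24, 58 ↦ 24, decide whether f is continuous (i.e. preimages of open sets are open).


f IS continuous.

Compute f^{-1}(U) for each U ∈ τ_Y:
  U = ∅: f^{-1}(U) = ∅ ∈ τ_X ✓.
  U = {24}: f^{-1}(U) = {55, 56, 57, 58} ∈ τ_X ✓.
  U = {25}: f^{-1}(U) = ∅ ∈ τ_X ✓.
  U = {23, 24}: f^{-1}(U) = {55, 56, 57, 58} ∈ τ_X ✓.
  U = {24, 25}: f^{-1}(U) = {55, 56, 57, 58} ∈ τ_X ✓.
  U = {23, 24, 25}: f^{-1}(U) = {55, 56, 57, 58} ∈ τ_X ✓.
Every preimage lies in τ_X, so f IS continuous.


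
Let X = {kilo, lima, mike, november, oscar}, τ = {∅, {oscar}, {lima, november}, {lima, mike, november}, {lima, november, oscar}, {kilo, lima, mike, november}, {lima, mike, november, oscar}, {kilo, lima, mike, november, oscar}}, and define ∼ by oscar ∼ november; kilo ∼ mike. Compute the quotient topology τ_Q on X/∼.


X/∼ = {[kilo=mike], [lima], [november=oscar]}; |τ_Q| = 3.

Equivalence classes: [kilo=mike], [lima], [november=oscar].
Quotient map π: X → X/∼ sends kilo ↦ [kilo=mike], lima ↦ [lima], mike ↦ [kilo=mike], november ↦ [november=oscar], oscar ↦ [november=oscar].
For each subset V ⊆ X/∼, compute π^{-1}(V) ⊆ X and check whether π^{-1}(V) ∈ τ. V is open in τ_Q iff π^{-1}(V) ∈ τ.
  V = {}: π^{-1}(V) = ∅ ∈ τ ✓.
  V = {[kilo=mike]}: π^{-1}(V) = {kilo, mike} ∉ τ ✗.
  V = {[lima]}: π^{-1}(V) = {lima} ∉ τ ✗.
  V = {[kilo=mike], [lima]}: π^{-1}(V) = {kilo, lima, mike} ∉ τ ✗.
  V = {[november=oscar]}: π^{-1}(V) = {november, oscar} ∉ τ ✗.
  V = {[kilo=mike], [november=oscar]}: π^{-1}(V) = {kilo, mike, november, oscar} ∉ τ ✗.
  V = {[lima], [november=oscar]}: π^{-1}(V) = {lima, november, oscar} ∈ τ ✓.
  V = {[kilo=mike], [lima], [november=oscar]}: π^{-1}(V) = {kilo, lima, mike, november, oscar} ∈ τ ✓.
Open sets in the quotient: τ_Q = {{}, {[lima], [november=oscar]}, {[kilo=mike], [lima], [november=oscar]}} (3 elements).


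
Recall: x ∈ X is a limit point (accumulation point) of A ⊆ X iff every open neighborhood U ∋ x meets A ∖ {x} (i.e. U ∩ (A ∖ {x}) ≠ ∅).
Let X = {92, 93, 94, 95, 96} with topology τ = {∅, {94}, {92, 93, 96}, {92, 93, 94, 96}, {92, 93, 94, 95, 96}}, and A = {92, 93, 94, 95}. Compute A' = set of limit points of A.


A' = {92, 93, 95, 96}

For each x ∈ X, list the open sets U ∈ τ with x ∈ U, then check whether U ∩ (A ∖ {x}) ≠ ∅ for every such U.
  x = 92: opens ∋ x are {92, 93, 96}, {92, 93, 94, 96}, {92, 93, 94, 95, 96}; each meets A ∖ {92}, so x IS a limit point.
  x = 93: opens ∋ x are {92, 93, 96}, {92, 93, 94, 96}, {92, 93, 94, 95, 96}; each meets A ∖ {93}, so x IS a limit point.
  x = 94: open {94} ∋ x has {94} ∩ (A ∖ {94}) = ∅, so x is NOT a limit point.
  x = 95: opens ∋ x are {92, 93, 94, 95, 96}; each meets A ∖ {95}, so x IS a limit point.
  x = 96: opens ∋ x are {92, 93, 96}, {92, 93, 94, 96}, {92, 93, 94, 95, 96}; each meets A ∖ {96}, so x IS a limit point.
Collecting: A' = {92, 93, 95, 96}.


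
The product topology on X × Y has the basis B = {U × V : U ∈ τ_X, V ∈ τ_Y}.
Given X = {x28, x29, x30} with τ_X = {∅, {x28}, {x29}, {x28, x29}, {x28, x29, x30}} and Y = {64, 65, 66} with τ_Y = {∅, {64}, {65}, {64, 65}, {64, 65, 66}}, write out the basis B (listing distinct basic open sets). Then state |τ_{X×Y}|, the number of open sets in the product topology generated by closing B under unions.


Basis B = {∅ × ∅, {x28} × {64}, {x28} × {65}, {x29} × {64}, {x29} × {65}, {x28} × {64, 65}, {x28, x29} × {64}, {x28, x29} × {65}, {x29} × {64, 65}, {x28} × {64, 65, 66}, {x28, x29, x30} × {64}, {x28, x29, x30} × {65}, {x29} × {64, 65, 66}, {x28, x29} × {64, 65}, {x28, x29} × {64, 65, 66}, {x28, x29, x30} × {64, 65}, {x28, x29, x30} × {64, 65, 66}}; |τ_{X×Y}| = 48.

Enumerate products U × V with U ∈ τ_X, V ∈ τ_Y (deduplicated):
  ∅ × ∅ = {} (∅)
  {x28} × {64} = {(x28,64)}
  {x28} × {65} = {(x28,65)}
  {x29} × {64} = {(x29,64)}
  {x29} × {65} = {(x29,65)}
  {x28} × {64, 65} = {(x28,64), (x28,65)}
  {x28, x29} × {64} = {(x28,64), (x29,64)}
  {x28, x29} × {65} = {(x28,65), (x29,65)}
  {x29} × {64, 65} = {(x29,64), (x29,65)}
  {x28} × {64, 65, 66} = {(x28,64), (x28,65), (x28,66)}
  {x28, x29, x30} × {64} = {(x28,64), (x29,64), (x30,64)}
  {x28, x29, x30} × {65} = {(x28,65), (x29,65), (x30,65)}
  {x29} × {64, 65, 66} = {(x29,64), (x29,65), (x29,66)}
  {x28, x29} × {64, 65} = {(x28,64), (x28,65), (x29,64), (x29,65)}
  {x28, x29} × {64, 65, 66} = {(x28,64), (x28,65), (x28,66), (x29,64), (x29,65), (x29,66)}
  {x28, x29, x30} × {64, 65} = {(x28,64), (x28,65), (x29,64), (x29,65), (x30,64), (x30,65)}
  {x28, x29, x30} × {64, 65, 66} = {(x28,64), (x28,65), (x28,66), (x29,64), (x29,65), (x29,66), (x30,64), (x30,65), (x30,66)}
These 17 distinct sets form the basis B.
Close under arbitrary unions to get τ_{X×Y}; counting gives |τ_{X×Y}| = 48.


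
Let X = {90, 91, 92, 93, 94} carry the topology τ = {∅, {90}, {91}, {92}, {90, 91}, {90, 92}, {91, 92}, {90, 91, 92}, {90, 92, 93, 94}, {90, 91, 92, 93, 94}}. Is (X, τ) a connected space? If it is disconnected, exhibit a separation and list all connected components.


(X, τ) is disconnected; components = [{91}, {90, 92, 93, 94}].

Find clopen sets (U ∈ τ with X ∖ U ∈ τ):
  U = ∅, X ∖ U = {90, 91, 92, 93, 94} — both open, so U is clopen.
  U = {91}, X ∖ U = {90, 92, 93, 94} — both open, so U is clopen.
  U = {90, 92, 93, 94}, X ∖ U = {91} — both open, so U is clopen.
  U = {90, 91, 92, 93, 94}, X ∖ U = ∅ — both open, so U is clopen.
Nontrivial clopen(s) exist: e.g. {91}. So (X, τ) is disconnected.
Compute connected components by grouping points that agree on all clopens:
  component: {91}
  component: {90, 92, 93, 94}


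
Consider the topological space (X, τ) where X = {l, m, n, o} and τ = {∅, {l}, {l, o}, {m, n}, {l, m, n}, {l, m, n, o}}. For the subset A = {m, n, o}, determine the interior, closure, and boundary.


int(A) = {m, n}, cl(A) = {m, n, o}, ∂A = {o}.

Closed sets in (X, τ) are complements of opens:
  closed(X, τ) = {∅, {o}, {l, o}, {m, n}, {m, n, o}, {l, m, n, o}}.
int(A) = ⋃ {U ∈ τ : U ⊆ A}. Opens contained in A: ∅, {m, n}.
Taking the union of these: int(A) = {m, n}.
cl(A) = ⋂ {C closed : A ⊆ C}. Closed sets containing A: {m, n, o}, {l, m, n, o}.
Intersecting these: cl(A) = {m, n, o}.
∂A = cl(A) ∖ int(A) = {m, n, o} ∖ {m, n} = {o}.


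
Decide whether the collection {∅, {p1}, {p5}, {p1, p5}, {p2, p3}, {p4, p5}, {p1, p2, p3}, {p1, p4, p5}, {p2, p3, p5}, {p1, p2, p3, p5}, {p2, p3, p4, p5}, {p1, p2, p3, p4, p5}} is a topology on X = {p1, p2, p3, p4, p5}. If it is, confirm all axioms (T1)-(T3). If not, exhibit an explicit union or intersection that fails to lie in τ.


τ IS a topology on X.

Axiom (T1): ∅ ∈ τ? Yes; X ∈ τ? Yes.
Axiom (T2/T3): check pairwise unions and intersections of members of τ.
All pairwise intersections and unions checked — each lies in τ. Therefore τ satisfies (T1), (T2), (T3): it IS a topology on X.


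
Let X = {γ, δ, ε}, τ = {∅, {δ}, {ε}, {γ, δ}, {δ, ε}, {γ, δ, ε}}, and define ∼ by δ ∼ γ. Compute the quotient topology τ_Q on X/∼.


X/∼ = {[γ=δ], [ε]}; |τ_Q| = 4.

Equivalence classes: [γ=δ], [ε].
Quotient map π: X → X/∼ sends γ ↦ [γ=δ], δ ↦ [γ=δ], ε ↦ [ε].
For each subset V ⊆ X/∼, compute π^{-1}(V) ⊆ X and check whether π^{-1}(V) ∈ τ. V is open in τ_Q iff π^{-1}(V) ∈ τ.
  V = {}: π^{-1}(V) = ∅ ∈ τ ✓.
  V = {[γ=δ]}: π^{-1}(V) = {γ, δ} ∈ τ ✓.
  V = {[ε]}: π^{-1}(V) = {ε} ∈ τ ✓.
  V = {[γ=δ], [ε]}: π^{-1}(V) = {γ, δ, ε} ∈ τ ✓.
Open sets in the quotient: τ_Q = {{}, {[γ=δ]}, {[ε]}, {[γ=δ], [ε]}} (4 elements).


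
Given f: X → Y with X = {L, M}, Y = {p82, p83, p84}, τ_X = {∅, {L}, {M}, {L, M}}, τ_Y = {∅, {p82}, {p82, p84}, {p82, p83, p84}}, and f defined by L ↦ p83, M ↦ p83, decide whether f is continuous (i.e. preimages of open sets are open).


f IS continuous.

Compute f^{-1}(U) for each U ∈ τ_Y:
  U = ∅: f^{-1}(U) = ∅ ∈ τ_X ✓.
  U = {p82}: f^{-1}(U) = ∅ ∈ τ_X ✓.
  U = {p82, p84}: f^{-1}(U) = ∅ ∈ τ_X ✓.
  U = {p82, p83, p84}: f^{-1}(U) = {L, M} ∈ τ_X ✓.
Every preimage lies in τ_X, so f IS continuous.


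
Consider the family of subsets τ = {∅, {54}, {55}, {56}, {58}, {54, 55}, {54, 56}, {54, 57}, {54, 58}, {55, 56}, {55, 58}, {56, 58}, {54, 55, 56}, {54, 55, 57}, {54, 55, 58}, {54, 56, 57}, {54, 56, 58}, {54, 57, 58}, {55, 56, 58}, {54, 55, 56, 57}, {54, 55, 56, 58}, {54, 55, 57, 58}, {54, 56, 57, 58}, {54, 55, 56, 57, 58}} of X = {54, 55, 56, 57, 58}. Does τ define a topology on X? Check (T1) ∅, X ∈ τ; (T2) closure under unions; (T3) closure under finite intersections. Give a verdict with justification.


τ IS a topology on X.

Axiom (T1): ∅ ∈ τ? Yes; X ∈ τ? Yes.
Axiom (T2/T3): check pairwise unions and intersections of members of τ.
All pairwise intersections and unions checked — each lies in τ. Therefore τ satisfies (T1), (T2), (T3): it IS a topology on X.


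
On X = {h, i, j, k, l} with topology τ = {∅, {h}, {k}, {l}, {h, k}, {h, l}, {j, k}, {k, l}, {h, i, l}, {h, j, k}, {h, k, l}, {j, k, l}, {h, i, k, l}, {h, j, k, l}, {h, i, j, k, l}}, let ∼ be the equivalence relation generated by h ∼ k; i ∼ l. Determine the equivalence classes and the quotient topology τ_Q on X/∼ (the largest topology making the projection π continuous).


X/∼ = {[h=k], [i=l], [j]}; |τ_Q| = 5.

Equivalence classes: [h=k], [i=l], [j].
Quotient map π: X → X/∼ sends h ↦ [h=k], i ↦ [i=l], j ↦ [j], k ↦ [h=k], l ↦ [i=l].
For each subset V ⊆ X/∼, compute π^{-1}(V) ⊆ X and check whether π^{-1}(V) ∈ τ. V is open in τ_Q iff π^{-1}(V) ∈ τ.
  V = {}: π^{-1}(V) = ∅ ∈ τ ✓.
  V = {[h=k]}: π^{-1}(V) = {h, k} ∈ τ ✓.
  V = {[i=l]}: π^{-1}(V) = {i, l} ∉ τ ✗.
  V = {[h=k], [i=l]}: π^{-1}(V) = {h, i, k, l} ∈ τ ✓.
  V = {[j]}: π^{-1}(V) = {j} ∉ τ ✗.
  V = {[h=k], [j]}: π^{-1}(V) = {h, j, k} ∈ τ ✓.
  V = {[i=l], [j]}: π^{-1}(V) = {i, j, l} ∉ τ ✗.
  V = {[h=k], [i=l], [j]}: π^{-1}(V) = {h, i, j, k, l} ∈ τ ✓.
Open sets in the quotient: τ_Q = {{}, {[h=k]}, {[h=k], [i=l]}, {[h=k], [j]}, {[h=k], [i=l], [j]}} (5 elements).


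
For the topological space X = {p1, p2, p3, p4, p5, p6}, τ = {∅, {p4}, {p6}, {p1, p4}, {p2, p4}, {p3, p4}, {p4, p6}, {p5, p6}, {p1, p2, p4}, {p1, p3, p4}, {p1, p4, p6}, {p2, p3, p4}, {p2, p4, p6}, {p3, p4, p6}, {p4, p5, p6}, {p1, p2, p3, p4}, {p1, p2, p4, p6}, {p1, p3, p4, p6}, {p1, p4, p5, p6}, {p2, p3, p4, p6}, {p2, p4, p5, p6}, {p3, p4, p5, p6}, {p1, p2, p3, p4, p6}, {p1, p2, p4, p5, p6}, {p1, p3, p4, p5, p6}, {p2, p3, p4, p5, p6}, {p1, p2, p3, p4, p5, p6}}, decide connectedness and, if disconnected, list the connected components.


(X, τ) is disconnected; components = [{p5, p6}, {p1, p2, p3, p4}].

Find clopen sets (U ∈ τ with X ∖ U ∈ τ):
  U = ∅, X ∖ U = {p1, p2, p3, p4, p5, p6} — both open, so U is clopen.
  U = {p5, p6}, X ∖ U = {p1, p2, p3, p4} — both open, so U is clopen.
  U = {p1, p2, p3, p4}, X ∖ U = {p5, p6} — both open, so U is clopen.
  U = {p1, p2, p3, p4, p5, p6}, X ∖ U = ∅ — both open, so U is clopen.
Nontrivial clopen(s) exist: e.g. {p5, p6}. So (X, τ) is disconnected.
Compute connected components by grouping points that agree on all clopens:
  component: {p5, p6}
  component: {p1, p2, p3, p4}


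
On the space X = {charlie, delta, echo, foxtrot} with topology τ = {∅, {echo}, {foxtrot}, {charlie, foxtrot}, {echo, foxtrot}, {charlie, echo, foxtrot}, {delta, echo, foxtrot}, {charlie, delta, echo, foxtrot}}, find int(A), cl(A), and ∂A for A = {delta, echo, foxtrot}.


int(A) = {delta, echo, foxtrot}, cl(A) = {charlie, delta, echo, foxtrot}, ∂A = {charlie}.

Closed sets in (X, τ) are complements of opens:
  closed(X, τ) = {∅, {charlie}, {delta}, {charlie, delta}, {delta, echo}, {charlie, delta, echo}, {charlie, delta, foxtrot}, {charlie, delta, echo, foxtrot}}.
int(A) = ⋃ {U ∈ τ : U ⊆ A}. Opens contained in A: ∅, {echo}, {foxtrot}, {echo, foxtrot}, {delta, echo, foxtrot}.
Taking the union of these: int(A) = {delta, echo, foxtrot}.
cl(A) = ⋂ {C closed : A ⊆ C}. Closed sets containing A: {charlie, delta, echo, foxtrot}.
Intersecting these: cl(A) = {charlie, delta, echo, foxtrot}.
∂A = cl(A) ∖ int(A) = {charlie, delta, echo, foxtrot} ∖ {delta, echo, foxtrot} = {charlie}.


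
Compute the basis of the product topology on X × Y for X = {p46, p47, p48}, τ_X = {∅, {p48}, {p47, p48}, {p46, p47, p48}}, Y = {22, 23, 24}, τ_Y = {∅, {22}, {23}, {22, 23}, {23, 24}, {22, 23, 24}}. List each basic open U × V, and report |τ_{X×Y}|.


Basis B = {∅ × ∅, {p48} × {22}, {p48} × {23}, {p47, p48} × {22}, {p47, p48} × {23}, {p48} × {22, 23}, {p48} × {23, 24}, {p46, p47, p48} × {22}, {p46, p47, p48} × {23}, {p48} × {22, 23, 24}, {p47, p48} × {22, 23}, {p47, p48} × {23, 24}, {p46, p47, p48} × {22, 23}, {p46, p47, p48} × {23, 24}, {p47, p48} × {22, 23, 24}, {p46, p47, p48} × {22, 23, 24}}; |τ_{X×Y}| = 40.

Enumerate products U × V with U ∈ τ_X, V ∈ τ_Y (deduplicated):
  ∅ × ∅ = {} (∅)
  {p48} × {22} = {(p48,22)}
  {p48} × {23} = {(p48,23)}
  {p47, p48} × {22} = {(p47,22), (p48,22)}
  {p47, p48} × {23} = {(p47,23), (p48,23)}
  {p48} × {22, 23} = {(p48,22), (p48,23)}
  {p48} × {23, 24} = {(p48,23), (p48,24)}
  {p46, p47, p48} × {22} = {(p46,22), (p47,22), (p48,22)}
  {p46, p47, p48} × {23} = {(p46,23), (p47,23), (p48,23)}
  {p48} × {22, 23, 24} = {(p48,22), (p48,23), (p48,24)}
  {p47, p48} × {22, 23} = {(p47,22), (p47,23), (p48,22), (p48,23)}
  {p47, p48} × {23, 24} = {(p47,23), (p47,24), (p48,23), (p48,24)}
  {p46, p47, p48} × {22, 23} = {(p46,22), (p46,23), (p47,22), (p47,23), (p48,22), (p48,23)}
  {p46, p47, p48} × {23, 24} = {(p46,23), (p46,24), (p47,23), (p47,24), (p48,23), (p48,24)}
  {p47, p48} × {22, 23, 24} = {(p47,22), (p47,23), (p47,24), (p48,22), (p48,23), (p48,24)}
  {p46, p47, p48} × {22, 23, 24} = {(p46,22), (p46,23), (p46,24), (p47,22), (p47,23), (p47,24), (p48,22), (p48,23), (p48,24)}
These 16 distinct sets form the basis B.
Close under arbitrary unions to get τ_{X×Y}; counting gives |τ_{X×Y}| = 40.


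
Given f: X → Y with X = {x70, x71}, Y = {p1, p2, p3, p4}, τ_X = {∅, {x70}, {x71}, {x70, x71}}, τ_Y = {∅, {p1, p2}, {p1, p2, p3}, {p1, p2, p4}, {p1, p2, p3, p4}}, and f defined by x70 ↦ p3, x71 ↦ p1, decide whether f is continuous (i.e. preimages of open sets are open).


f IS continuous.

Compute f^{-1}(U) for each U ∈ τ_Y:
  U = ∅: f^{-1}(U) = ∅ ∈ τ_X ✓.
  U = {p1, p2}: f^{-1}(U) = {x71} ∈ τ_X ✓.
  U = {p1, p2, p3}: f^{-1}(U) = {x70, x71} ∈ τ_X ✓.
  U = {p1, p2, p4}: f^{-1}(U) = {x71} ∈ τ_X ✓.
  U = {p1, p2, p3, p4}: f^{-1}(U) = {x70, x71} ∈ τ_X ✓.
Every preimage lies in τ_X, so f IS continuous.


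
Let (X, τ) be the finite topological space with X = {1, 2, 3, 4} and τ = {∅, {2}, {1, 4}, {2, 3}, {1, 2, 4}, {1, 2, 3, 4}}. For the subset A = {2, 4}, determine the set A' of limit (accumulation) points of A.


A' = {1, 3}

For each x ∈ X, list the open sets U ∈ τ with x ∈ U, then check whether U ∩ (A ∖ {x}) ≠ ∅ for every such U.
  x = 1: opens ∋ x are {1, 4}, {1, 2, 4}, {1, 2, 3, 4}; each meets A ∖ {1}, so x IS a limit point.
  x = 2: open {2} ∋ x has {2} ∩ (A ∖ {2}) = ∅, so x is NOT a limit point.
  x = 3: opens ∋ x are {2, 3}, {1, 2, 3, 4}; each meets A ∖ {3}, so x IS a limit point.
  x = 4: open {1, 4} ∋ x has {1, 4} ∩ (A ∖ {4}) = ∅, so x is NOT a limit point.
Collecting: A' = {1, 3}.


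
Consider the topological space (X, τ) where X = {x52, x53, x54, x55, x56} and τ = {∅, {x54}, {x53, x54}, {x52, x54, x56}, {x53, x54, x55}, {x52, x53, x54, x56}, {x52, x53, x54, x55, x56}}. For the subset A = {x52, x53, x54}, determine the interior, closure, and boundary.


int(A) = {x53, x54}, cl(A) = {x52, x53, x54, x55, x56}, ∂A = {x52, x55, x56}.

Closed sets in (X, τ) are complements of opens:
  closed(X, τ) = {∅, {x55}, {x52, x56}, {x53, x55}, {x52, x55, x56}, {x52, x53, x55, x56}, {x52, x53, x54, x55, x56}}.
int(A) = ⋃ {U ∈ τ : U ⊆ A}. Opens contained in A: ∅, {x54}, {x53, x54}.
Taking the union of these: int(A) = {x53, x54}.
cl(A) = ⋂ {C closed : A ⊆ C}. Closed sets containing A: {x52, x53, x54, x55, x56}.
Intersecting these: cl(A) = {x52, x53, x54, x55, x56}.
∂A = cl(A) ∖ int(A) = {x52, x53, x54, x55, x56} ∖ {x53, x54} = {x52, x55, x56}.


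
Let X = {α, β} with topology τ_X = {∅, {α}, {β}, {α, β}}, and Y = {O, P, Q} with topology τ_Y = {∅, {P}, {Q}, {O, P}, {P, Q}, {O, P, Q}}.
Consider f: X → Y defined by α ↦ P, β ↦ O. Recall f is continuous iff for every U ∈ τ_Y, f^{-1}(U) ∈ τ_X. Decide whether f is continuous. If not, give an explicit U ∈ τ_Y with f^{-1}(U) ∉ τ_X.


f IS continuous.

Compute f^{-1}(U) for each U ∈ τ_Y:
  U = ∅: f^{-1}(U) = ∅ ∈ τ_X ✓.
  U = {P}: f^{-1}(U) = {α} ∈ τ_X ✓.
  U = {Q}: f^{-1}(U) = ∅ ∈ τ_X ✓.
  U = {O, P}: f^{-1}(U) = {α, β} ∈ τ_X ✓.
  U = {P, Q}: f^{-1}(U) = {α} ∈ τ_X ✓.
  U = {O, P, Q}: f^{-1}(U) = {α, β} ∈ τ_X ✓.
Every preimage lies in τ_X, so f IS continuous.


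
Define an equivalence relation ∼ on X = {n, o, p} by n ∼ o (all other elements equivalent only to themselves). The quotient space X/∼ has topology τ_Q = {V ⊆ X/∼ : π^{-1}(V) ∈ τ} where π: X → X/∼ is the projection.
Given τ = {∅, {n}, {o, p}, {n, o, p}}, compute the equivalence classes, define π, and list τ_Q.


X/∼ = {[n=o], [p]}; |τ_Q| = 2.

Equivalence classes: [n=o], [p].
Quotient map π: X → X/∼ sends n ↦ [n=o], o ↦ [n=o], p ↦ [p].
For each subset V ⊆ X/∼, compute π^{-1}(V) ⊆ X and check whether π^{-1}(V) ∈ τ. V is open in τ_Q iff π^{-1}(V) ∈ τ.
  V = {}: π^{-1}(V) = ∅ ∈ τ ✓.
  V = {[n=o]}: π^{-1}(V) = {n, o} ∉ τ ✗.
  V = {[p]}: π^{-1}(V) = {p} ∉ τ ✗.
  V = {[n=o], [p]}: π^{-1}(V) = {n, o, p} ∈ τ ✓.
Open sets in the quotient: τ_Q = {{}, {[n=o], [p]}} (2 elements).


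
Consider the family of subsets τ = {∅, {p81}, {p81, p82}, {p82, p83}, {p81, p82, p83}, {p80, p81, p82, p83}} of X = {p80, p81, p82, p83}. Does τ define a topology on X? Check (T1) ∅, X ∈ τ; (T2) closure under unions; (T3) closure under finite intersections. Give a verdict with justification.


τ is NOT a topology on X.

Axiom (T1): ∅ ∈ τ? Yes; X ∈ τ? Yes.
Axiom (T2/T3): check pairwise unions and intersections of members of τ.
Counterexample for (T3): {p81, p82} ∩ {p82, p83} = {p82} ∉ τ. Therefore τ is NOT a topology.


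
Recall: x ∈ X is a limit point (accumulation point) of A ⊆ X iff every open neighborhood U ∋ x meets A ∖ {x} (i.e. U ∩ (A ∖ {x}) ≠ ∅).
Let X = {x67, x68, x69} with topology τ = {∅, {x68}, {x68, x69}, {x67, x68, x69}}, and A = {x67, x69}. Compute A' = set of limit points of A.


A' = {x67}

For each x ∈ X, list the open sets U ∈ τ with x ∈ U, then check whether U ∩ (A ∖ {x}) ≠ ∅ for every such U.
  x = x67: opens ∋ x are {x67, x68, x69}; each meets A ∖ {x67}, so x IS a limit point.
  x = x68: open {x68} ∋ x has {x68} ∩ (A ∖ {x68}) = ∅, so x is NOT a limit point.
  x = x69: open {x68, x69} ∋ x has {x68, x69} ∩ (A ∖ {x69}) = ∅, so x is NOT a limit point.
Collecting: A' = {x67}.


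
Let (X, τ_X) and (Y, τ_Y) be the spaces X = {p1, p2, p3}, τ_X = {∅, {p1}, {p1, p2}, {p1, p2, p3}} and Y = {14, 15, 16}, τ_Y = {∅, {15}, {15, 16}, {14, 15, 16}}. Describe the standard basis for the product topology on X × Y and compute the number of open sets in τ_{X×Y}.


Basis B = {∅ × ∅, {p1} × {15}, {p1} × {15, 16}, {p1, p2} × {15}, {p1} × {14, 15, 16}, {p1, p2, p3} × {15}, {p1, p2} × {15, 16}, {p1, p2} × {14, 15, 16}, {p1, p2, p3} × {15, 16}, {p1, p2, p3} × {14, 15, 16}}; |τ_{X×Y}| = 20.

Enumerate products U × V with U ∈ τ_X, V ∈ τ_Y (deduplicated):
  ∅ × ∅ = {} (∅)
  {p1} × {15} = {(p1,15)}
  {p1} × {15, 16} = {(p1,15), (p1,16)}
  {p1, p2} × {15} = {(p1,15), (p2,15)}
  {p1} × {14, 15, 16} = {(p1,14), (p1,15), (p1,16)}
  {p1, p2, p3} × {15} = {(p1,15), (p2,15), (p3,15)}
  {p1, p2} × {15, 16} = {(p1,15), (p1,16), (p2,15), (p2,16)}
  {p1, p2} × {14, 15, 16} = {(p1,14), (p1,15), (p1,16), (p2,14), (p2,15), (p2,16)}
  {p1, p2, p3} × {15, 16} = {(p1,15), (p1,16), (p2,15), (p2,16), (p3,15), (p3,16)}
  {p1, p2, p3} × {14, 15, 16} = {(p1,14), (p1,15), (p1,16), (p2,14), (p2,15), (p2,16), (p3,14), (p3,15), (p3,16)}
These 10 distinct sets form the basis B.
Close under arbitrary unions to get τ_{X×Y}; counting gives |τ_{X×Y}| = 20.


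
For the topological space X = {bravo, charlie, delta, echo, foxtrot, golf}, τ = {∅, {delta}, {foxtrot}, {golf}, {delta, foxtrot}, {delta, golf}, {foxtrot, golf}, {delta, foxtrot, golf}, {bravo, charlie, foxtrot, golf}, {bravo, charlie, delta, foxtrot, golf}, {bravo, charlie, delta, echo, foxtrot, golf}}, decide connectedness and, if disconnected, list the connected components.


(X, τ) is connected.

Find clopen sets (U ∈ τ with X ∖ U ∈ τ):
  U = ∅, X ∖ U = {bravo, charlie, delta, echo, foxtrot, golf} — both open, so U is clopen.
  U = {bravo, charlie, delta, echo, foxtrot, golf}, X ∖ U = ∅ — both open, so U is clopen.
Only trivial clopens (∅ and X) exist, so (X, τ) is connected.
Compute connected components by grouping points that agree on all clopens:
  component: {bravo, charlie, delta, echo, foxtrot, golf}


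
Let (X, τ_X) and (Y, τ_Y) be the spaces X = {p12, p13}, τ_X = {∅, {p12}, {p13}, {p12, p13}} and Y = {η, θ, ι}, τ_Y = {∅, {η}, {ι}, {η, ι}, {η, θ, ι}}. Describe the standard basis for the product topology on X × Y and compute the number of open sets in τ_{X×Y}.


Basis B = {∅ × ∅, {p12} × {η}, {p12} × {ι}, {p13} × {η}, {p13} × {ι}, {p12} × {η, ι}, {p12, p13} × {η}, {p12, p13} × {ι}, {p13} × {η, ι}, {p12} × {η, θ, ι}, {p13} × {η, θ, ι}, {p12, p13} × {η, ι}, {p12, p13} × {η, θ, ι}}; |τ_{X×Y}| = 25.

Enumerate products U × V with U ∈ τ_X, V ∈ τ_Y (deduplicated):
  ∅ × ∅ = {} (∅)
  {p12} × {η} = {(p12,η)}
  {p12} × {ι} = {(p12,ι)}
  {p13} × {η} = {(p13,η)}
  {p13} × {ι} = {(p13,ι)}
  {p12} × {η, ι} = {(p12,η), (p12,ι)}
  {p12, p13} × {η} = {(p12,η), (p13,η)}
  {p12, p13} × {ι} = {(p12,ι), (p13,ι)}
  {p13} × {η, ι} = {(p13,η), (p13,ι)}
  {p12} × {η, θ, ι} = {(p12,η), (p12,θ), (p12,ι)}
  {p13} × {η, θ, ι} = {(p13,η), (p13,θ), (p13,ι)}
  {p12, p13} × {η, ι} = {(p12,η), (p12,ι), (p13,η), (p13,ι)}
  {p12, p13} × {η, θ, ι} = {(p12,η), (p12,θ), (p12,ι), (p13,η), (p13,θ), (p13,ι)}
These 13 distinct sets form the basis B.
Close under arbitrary unions to get τ_{X×Y}; counting gives |τ_{X×Y}| = 25.
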